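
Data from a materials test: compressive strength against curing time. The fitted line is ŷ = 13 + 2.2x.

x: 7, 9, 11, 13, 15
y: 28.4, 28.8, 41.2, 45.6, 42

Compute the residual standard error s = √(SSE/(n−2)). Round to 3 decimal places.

x=7: ŷ = 13 + 2.2·7 = 28.4; e = 28.4 − 28.4 = 0
x=9: ŷ = 13 + 2.2·9 = 32.8; e = 28.8 − 32.8 = -4
x=11: ŷ = 13 + 2.2·11 = 37.2; e = 41.2 − 37.2 = 4
x=13: ŷ = 13 + 2.2·13 = 41.6; e = 45.6 − 41.6 = 4
x=15: ŷ = 13 + 2.2·15 = 46; e = 42 − 46 = -4
SSE = 0 + 16 + 16 + 16 + 16 = 64
s = √(64/3) = √21.3333 ≈ 4.619

s = 4.619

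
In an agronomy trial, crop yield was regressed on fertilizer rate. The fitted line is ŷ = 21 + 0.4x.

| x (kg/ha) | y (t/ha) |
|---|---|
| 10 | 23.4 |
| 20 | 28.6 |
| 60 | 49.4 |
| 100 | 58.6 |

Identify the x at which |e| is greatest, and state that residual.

x = 60, e = 4.4

x=10: ŷ = 21 + 0.4·10 = 25; e = 23.4 − 25 = -1.6
x=20: ŷ = 21 + 0.4·20 = 29; e = 28.6 − 29 = -0.4
x=60: ŷ = 21 + 0.4·60 = 45; e = 49.4 − 45 = 4.4
x=100: ŷ = 21 + 0.4·100 = 61; e = 58.6 − 61 = -2.4
Largest |e| is 4.4 at x = 60, residual 4.4.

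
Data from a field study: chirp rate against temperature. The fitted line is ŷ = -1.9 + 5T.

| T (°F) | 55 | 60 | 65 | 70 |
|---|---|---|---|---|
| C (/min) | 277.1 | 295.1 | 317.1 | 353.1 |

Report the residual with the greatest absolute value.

e = -6

T=55: ŷ = -1.9 + 5·55 = 273.1; e = 277.1 − 273.1 = 4
T=60: ŷ = -1.9 + 5·60 = 298.1; e = 295.1 − 298.1 = -3
T=65: ŷ = -1.9 + 5·65 = 323.1; e = 317.1 − 323.1 = -6
T=70: ŷ = -1.9 + 5·70 = 348.1; e = 353.1 − 348.1 = 5
Largest |e| is 6 at T = 65, residual -6.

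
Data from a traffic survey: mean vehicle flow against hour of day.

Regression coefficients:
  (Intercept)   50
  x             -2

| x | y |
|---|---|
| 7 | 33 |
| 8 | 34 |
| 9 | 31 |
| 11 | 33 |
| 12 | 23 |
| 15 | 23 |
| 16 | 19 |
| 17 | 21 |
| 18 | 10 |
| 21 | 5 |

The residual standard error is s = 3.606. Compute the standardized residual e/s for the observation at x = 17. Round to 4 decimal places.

1.3866

ŷ = 50 − 2·17 = 16
e = 21 − 16 = 5
e/s = 5 / 3.606 = 1.3866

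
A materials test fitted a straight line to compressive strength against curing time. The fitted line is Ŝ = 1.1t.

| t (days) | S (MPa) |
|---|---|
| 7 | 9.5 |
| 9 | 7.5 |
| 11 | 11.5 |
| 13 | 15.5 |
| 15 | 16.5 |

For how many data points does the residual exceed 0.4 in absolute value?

t=7: Ŝ = 1.1·7 = 7.7; e = 9.5 − 7.7 = 1.8
t=9: Ŝ = 1.1·9 = 9.9; e = 7.5 − 9.9 = -2.4
t=11: Ŝ = 1.1·11 = 12.1; e = 11.5 − 12.1 = -0.6
t=13: Ŝ = 1.1·13 = 14.3; e = 15.5 − 14.3 = 1.2
t=15: Ŝ = 1.1·15 = 16.5; e = 16.5 − 16.5 = 0
|e| > 0.4: t=7 (|e|=1.8), t=9 (|e|=2.4), t=11 (|e|=0.6), t=13 (|e|=1.2) → 4

4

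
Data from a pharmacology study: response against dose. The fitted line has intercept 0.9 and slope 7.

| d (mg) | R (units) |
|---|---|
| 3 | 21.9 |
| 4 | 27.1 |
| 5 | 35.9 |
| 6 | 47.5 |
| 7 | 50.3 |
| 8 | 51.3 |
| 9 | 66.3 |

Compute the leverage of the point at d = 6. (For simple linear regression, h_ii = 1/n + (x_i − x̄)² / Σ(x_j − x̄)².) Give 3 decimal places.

h = 0.143

d̄ = (3 + 4 + 5 + 6 + 7 + 8 + 9)/7 = 6
Σ(d − d̄)² = 9 + 4 + 1 + 0 + 1 + 4 + 9 = 28
h = 1/7 + (0)²/28 = 0.142857 + 0 = 0.143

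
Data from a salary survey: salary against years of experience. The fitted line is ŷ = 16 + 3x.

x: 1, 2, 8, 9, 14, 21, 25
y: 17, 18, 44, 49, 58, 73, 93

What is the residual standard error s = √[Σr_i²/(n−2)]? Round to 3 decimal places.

x=1: ŷ = 16 + 3·1 = 19; r = 17 − 19 = -2
x=2: ŷ = 16 + 3·2 = 22; r = 18 − 22 = -4
x=8: ŷ = 16 + 3·8 = 40; r = 44 − 40 = 4
x=9: ŷ = 16 + 3·9 = 43; r = 49 − 43 = 6
x=14: ŷ = 16 + 3·14 = 58; r = 58 − 58 = 0
x=21: ŷ = 16 + 3·21 = 79; r = 73 − 79 = -6
x=25: ŷ = 16 + 3·25 = 91; r = 93 − 91 = 2
SSE = 4 + 16 + 16 + 36 + 0 + 36 + 4 = 112
s = √(112/5) = √22.4 ≈ 4.733

s = 4.733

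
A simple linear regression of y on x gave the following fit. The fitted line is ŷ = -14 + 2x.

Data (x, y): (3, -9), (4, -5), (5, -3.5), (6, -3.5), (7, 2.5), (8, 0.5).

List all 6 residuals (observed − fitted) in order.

x=3: ŷ = -14 + 2·3 = -8; r = -9 − (-8) = -1
x=4: ŷ = -14 + 2·4 = -6; r = -5 − (-6) = 1
x=5: ŷ = -14 + 2·5 = -4; r = -3.5 − (-4) = 0.5
x=6: ŷ = -14 + 2·6 = -2; r = -3.5 − (-2) = -1.5
x=7: ŷ = -14 + 2·7 = 0; r = 2.5 − 0 = 2.5
x=8: ŷ = -14 + 2·8 = 2; r = 0.5 − 2 = -1.5

-1, 1, 0.5, -1.5, 2.5, -1.5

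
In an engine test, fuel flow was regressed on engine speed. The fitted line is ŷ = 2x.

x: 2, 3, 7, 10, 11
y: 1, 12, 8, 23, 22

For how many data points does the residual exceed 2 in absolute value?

x=2: ŷ = 2·2 = 4; r = 1 − 4 = -3
x=3: ŷ = 2·3 = 6; r = 12 − 6 = 6
x=7: ŷ = 2·7 = 14; r = 8 − 14 = -6
x=10: ŷ = 2·10 = 20; r = 23 − 20 = 3
x=11: ŷ = 2·11 = 22; r = 22 − 22 = 0
|r| > 2: x=2 (|r|=3), x=3 (|r|=6), x=7 (|r|=6), x=10 (|r|=3) → 4

4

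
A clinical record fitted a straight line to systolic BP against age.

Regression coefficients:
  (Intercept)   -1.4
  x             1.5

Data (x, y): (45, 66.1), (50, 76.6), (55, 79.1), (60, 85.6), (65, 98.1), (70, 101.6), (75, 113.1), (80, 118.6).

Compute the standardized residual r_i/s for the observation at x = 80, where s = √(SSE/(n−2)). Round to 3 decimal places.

x=45: ŷ = -1.4 + 1.5·45 = 66.1; r = 66.1 − 66.1 = 0
x=50: ŷ = -1.4 + 1.5·50 = 73.6; r = 76.6 − 73.6 = 3
x=55: ŷ = -1.4 + 1.5·55 = 81.1; r = 79.1 − 81.1 = -2
x=60: ŷ = -1.4 + 1.5·60 = 88.6; r = 85.6 − 88.6 = -3
x=65: ŷ = -1.4 + 1.5·65 = 96.1; r = 98.1 − 96.1 = 2
x=70: ŷ = -1.4 + 1.5·70 = 103.6; r = 101.6 − 103.6 = -2
x=75: ŷ = -1.4 + 1.5·75 = 111.1; r = 113.1 − 111.1 = 2
x=80: ŷ = -1.4 + 1.5·80 = 118.6; r = 118.6 − 118.6 = 0
SSE = 0 + 9 + 4 + 9 + 4 + 4 + 4 + 0 = 34
s = √(34/6) = 2.38048
r/s = 0 / 2.38048 = 0.000

0.000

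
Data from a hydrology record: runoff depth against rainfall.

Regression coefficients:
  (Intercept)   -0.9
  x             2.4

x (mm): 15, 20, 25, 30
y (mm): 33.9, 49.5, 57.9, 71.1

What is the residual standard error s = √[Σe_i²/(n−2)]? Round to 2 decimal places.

x=15: ŷ = -0.9 + 2.4·15 = 35.1; e = 33.9 − 35.1 = -1.2
x=20: ŷ = -0.9 + 2.4·20 = 47.1; e = 49.5 − 47.1 = 2.4
x=25: ŷ = -0.9 + 2.4·25 = 59.1; e = 57.9 − 59.1 = -1.2
x=30: ŷ = -0.9 + 2.4·30 = 71.1; e = 71.1 − 71.1 = 0
SSE = 1.44 + 5.76 + 1.44 + 0 = 8.64
s = √(8.64/2) = √4.32 ≈ 2.08

s = 2.08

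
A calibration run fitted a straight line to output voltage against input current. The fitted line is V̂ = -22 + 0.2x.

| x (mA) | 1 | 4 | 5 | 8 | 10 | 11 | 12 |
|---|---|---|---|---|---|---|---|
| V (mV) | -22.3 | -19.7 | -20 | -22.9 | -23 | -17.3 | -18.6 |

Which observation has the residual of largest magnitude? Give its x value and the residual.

x = 10, e = -3

x=1: V̂ = -22 + 0.2·1 = -21.8; e = -22.3 − (-21.8) = -0.5
x=4: V̂ = -22 + 0.2·4 = -21.2; e = -19.7 − (-21.2) = 1.5
x=5: V̂ = -22 + 0.2·5 = -21; e = -20 − (-21) = 1
x=8: V̂ = -22 + 0.2·8 = -20.4; e = -22.9 − (-20.4) = -2.5
x=10: V̂ = -22 + 0.2·10 = -20; e = -23 − (-20) = -3
x=11: V̂ = -22 + 0.2·11 = -19.8; e = -17.3 − (-19.8) = 2.5
x=12: V̂ = -22 + 0.2·12 = -19.6; e = -18.6 − (-19.6) = 1
Largest |e| is 3 at x = 10, residual -3.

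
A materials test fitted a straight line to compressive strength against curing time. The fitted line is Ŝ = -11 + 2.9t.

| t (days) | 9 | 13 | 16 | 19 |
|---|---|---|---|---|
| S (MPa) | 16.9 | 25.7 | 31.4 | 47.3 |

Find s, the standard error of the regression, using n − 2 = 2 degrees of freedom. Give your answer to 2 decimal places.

s = 3.90

t=9: Ŝ = -11 + 2.9·9 = 15.1; r = 16.9 − 15.1 = 1.8
t=13: Ŝ = -11 + 2.9·13 = 26.7; r = 25.7 − 26.7 = -1
t=16: Ŝ = -11 + 2.9·16 = 35.4; r = 31.4 − 35.4 = -4
t=19: Ŝ = -11 + 2.9·19 = 44.1; r = 47.3 − 44.1 = 3.2
SSE = 3.24 + 1 + 16 + 10.24 = 30.48
s = √(30.48/2) = √15.24 ≈ 3.90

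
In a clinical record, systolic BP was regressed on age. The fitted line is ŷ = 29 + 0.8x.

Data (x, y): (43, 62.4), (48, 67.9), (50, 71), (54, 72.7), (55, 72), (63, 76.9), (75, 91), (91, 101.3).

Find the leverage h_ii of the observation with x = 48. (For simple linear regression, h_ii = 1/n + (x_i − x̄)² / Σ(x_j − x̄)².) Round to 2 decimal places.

x̄ = (43 + 48 + 50 + 54 + 55 + 63 + 75 + 91)/8 = 59.875
Σ(x − x̄)² = 284.766 + 141.016 + 97.5156 + 34.5156 + 23.7656 + 9.76562 + 228.766 + 968.766 = 1788.88
h = 1/8 + (-11.875)²/1788.88 = 0.125 + 0.0788292 = 0.20

h = 0.20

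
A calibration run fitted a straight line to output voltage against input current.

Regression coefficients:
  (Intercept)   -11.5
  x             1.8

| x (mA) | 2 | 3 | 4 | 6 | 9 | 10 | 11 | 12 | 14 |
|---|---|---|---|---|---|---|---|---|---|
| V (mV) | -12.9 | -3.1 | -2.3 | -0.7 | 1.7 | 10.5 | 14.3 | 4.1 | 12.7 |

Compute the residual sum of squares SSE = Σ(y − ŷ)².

x=2: ŷ = -11.5 + 1.8·2 = -7.9; e = -12.9 − (-7.9) = -5
x=3: ŷ = -11.5 + 1.8·3 = -6.1; e = -3.1 − (-6.1) = 3
x=4: ŷ = -11.5 + 1.8·4 = -4.3; e = -2.3 − (-4.3) = 2
x=6: ŷ = -11.5 + 1.8·6 = -0.7; e = -0.7 − (-0.7) = 0
x=9: ŷ = -11.5 + 1.8·9 = 4.7; e = 1.7 − 4.7 = -3
x=10: ŷ = -11.5 + 1.8·10 = 6.5; e = 10.5 − 6.5 = 4
x=11: ŷ = -11.5 + 1.8·11 = 8.3; e = 14.3 − 8.3 = 6
x=12: ŷ = -11.5 + 1.8·12 = 10.1; e = 4.1 − 10.1 = -6
x=14: ŷ = -11.5 + 1.8·14 = 13.7; e = 12.7 − 13.7 = -1
SSE = 25 + 9 + 4 + 0 + 9 + 16 + 36 + 36 + 1 = 136

SSE = 136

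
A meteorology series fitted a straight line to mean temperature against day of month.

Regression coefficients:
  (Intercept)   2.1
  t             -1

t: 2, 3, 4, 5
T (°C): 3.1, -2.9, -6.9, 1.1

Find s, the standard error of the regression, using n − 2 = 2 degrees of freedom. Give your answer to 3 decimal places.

t=2: T̂ = 2.1 − 2 = 0.1; e = 3.1 − 0.1 = 3
t=3: T̂ = 2.1 − 3 = -0.9; e = -2.9 − (-0.9) = -2
t=4: T̂ = 2.1 − 4 = -1.9; e = -6.9 − (-1.9) = -5
t=5: T̂ = 2.1 − 5 = -2.9; e = 1.1 − (-2.9) = 4
SSE = 9 + 4 + 25 + 16 = 54
s = √(54/2) = √27 ≈ 5.196

s = 5.196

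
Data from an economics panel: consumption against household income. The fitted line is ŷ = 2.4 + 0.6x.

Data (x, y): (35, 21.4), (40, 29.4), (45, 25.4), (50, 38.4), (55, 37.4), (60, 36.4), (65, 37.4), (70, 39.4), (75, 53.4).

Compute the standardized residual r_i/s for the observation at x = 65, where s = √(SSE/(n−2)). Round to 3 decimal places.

x=35: ŷ = 2.4 + 0.6·35 = 23.4; r = 21.4 − 23.4 = -2
x=40: ŷ = 2.4 + 0.6·40 = 26.4; r = 29.4 − 26.4 = 3
x=45: ŷ = 2.4 + 0.6·45 = 29.4; r = 25.4 − 29.4 = -4
x=50: ŷ = 2.4 + 0.6·50 = 32.4; r = 38.4 − 32.4 = 6
x=55: ŷ = 2.4 + 0.6·55 = 35.4; r = 37.4 − 35.4 = 2
x=60: ŷ = 2.4 + 0.6·60 = 38.4; r = 36.4 − 38.4 = -2
x=65: ŷ = 2.4 + 0.6·65 = 41.4; r = 37.4 − 41.4 = -4
x=70: ŷ = 2.4 + 0.6·70 = 44.4; r = 39.4 − 44.4 = -5
x=75: ŷ = 2.4 + 0.6·75 = 47.4; r = 53.4 − 47.4 = 6
SSE = 4 + 9 + 16 + 36 + 4 + 4 + 16 + 25 + 36 = 150
s = √(150/7) = 4.6291
r/s = -4 / 4.6291 = -0.864

-0.864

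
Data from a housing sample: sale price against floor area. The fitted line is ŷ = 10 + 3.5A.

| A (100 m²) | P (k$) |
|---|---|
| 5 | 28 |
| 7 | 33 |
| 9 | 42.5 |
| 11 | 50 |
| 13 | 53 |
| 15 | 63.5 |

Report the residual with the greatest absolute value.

e = -2.5

A=5: ŷ = 10 + 3.5·5 = 27.5; e = 28 − 27.5 = 0.5
A=7: ŷ = 10 + 3.5·7 = 34.5; e = 33 − 34.5 = -1.5
A=9: ŷ = 10 + 3.5·9 = 41.5; e = 42.5 − 41.5 = 1
A=11: ŷ = 10 + 3.5·11 = 48.5; e = 50 − 48.5 = 1.5
A=13: ŷ = 10 + 3.5·13 = 55.5; e = 53 − 55.5 = -2.5
A=15: ŷ = 10 + 3.5·15 = 62.5; e = 63.5 − 62.5 = 1
Largest |e| is 2.5 at A = 13, residual -2.5.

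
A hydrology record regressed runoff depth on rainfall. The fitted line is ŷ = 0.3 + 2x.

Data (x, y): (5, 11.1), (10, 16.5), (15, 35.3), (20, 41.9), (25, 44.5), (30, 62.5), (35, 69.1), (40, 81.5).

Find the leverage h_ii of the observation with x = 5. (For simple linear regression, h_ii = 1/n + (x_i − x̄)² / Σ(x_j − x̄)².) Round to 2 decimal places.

h = 0.42

x̄ = (5 + 10 + 15 + 20 + 25 + 30 + 35 + 40)/8 = 22.5
Σ(x − x̄)² = 306.25 + 156.25 + 56.25 + 6.25 + 6.25 + 56.25 + 156.25 + 306.25 = 1050
h = 1/8 + (-17.5)²/1050 = 0.125 + 0.291667 = 0.42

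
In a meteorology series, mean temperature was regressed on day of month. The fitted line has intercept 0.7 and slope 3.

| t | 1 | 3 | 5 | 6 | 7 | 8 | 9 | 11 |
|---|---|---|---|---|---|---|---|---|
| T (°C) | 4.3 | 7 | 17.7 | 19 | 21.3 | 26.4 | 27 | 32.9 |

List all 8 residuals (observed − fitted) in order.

t=1: ŷ = 0.7 + 3·1 = 3.7; e = 4.3 − 3.7 = 0.6
t=3: ŷ = 0.7 + 3·3 = 9.7; e = 7 − 9.7 = -2.7
t=5: ŷ = 0.7 + 3·5 = 15.7; e = 17.7 − 15.7 = 2
t=6: ŷ = 0.7 + 3·6 = 18.7; e = 19 − 18.7 = 0.3
t=7: ŷ = 0.7 + 3·7 = 21.7; e = 21.3 − 21.7 = -0.4
t=8: ŷ = 0.7 + 3·8 = 24.7; e = 26.4 − 24.7 = 1.7
t=9: ŷ = 0.7 + 3·9 = 27.7; e = 27 − 27.7 = -0.7
t=11: ŷ = 0.7 + 3·11 = 33.7; e = 32.9 − 33.7 = -0.8

0.6, -2.7, 2, 0.3, -0.4, 1.7, -0.7, -0.8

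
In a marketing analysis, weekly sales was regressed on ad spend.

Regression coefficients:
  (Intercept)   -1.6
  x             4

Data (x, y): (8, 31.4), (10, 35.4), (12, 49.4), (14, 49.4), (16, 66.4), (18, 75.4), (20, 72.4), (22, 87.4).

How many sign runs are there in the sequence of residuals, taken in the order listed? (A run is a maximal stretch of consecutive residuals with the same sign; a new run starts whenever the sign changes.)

7 runs

x=8: ŷ = -1.6 + 4·8 = 30.4; r = 31.4 − 30.4 = 1
x=10: ŷ = -1.6 + 4·10 = 38.4; r = 35.4 − 38.4 = -3
x=12: ŷ = -1.6 + 4·12 = 46.4; r = 49.4 − 46.4 = 3
x=14: ŷ = -1.6 + 4·14 = 54.4; r = 49.4 − 54.4 = -5
x=16: ŷ = -1.6 + 4·16 = 62.4; r = 66.4 − 62.4 = 4
x=18: ŷ = -1.6 + 4·18 = 70.4; r = 75.4 − 70.4 = 5
x=20: ŷ = -1.6 + 4·20 = 78.4; r = 72.4 − 78.4 = -6
x=22: ŷ = -1.6 + 4·22 = 86.4; r = 87.4 − 86.4 = 1
Signs: + − + − + + − +
Runs: +×1, −×1, +×1, −×1, +×2, −×1, +×1 → 7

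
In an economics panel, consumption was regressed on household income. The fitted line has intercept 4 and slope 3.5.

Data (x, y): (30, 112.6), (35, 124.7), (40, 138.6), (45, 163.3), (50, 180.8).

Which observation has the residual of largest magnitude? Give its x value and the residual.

x = 40, r = -5.4

x=30: ŷ = 4 + 3.5·30 = 109; r = 112.6 − 109 = 3.6
x=35: ŷ = 4 + 3.5·35 = 126.5; r = 124.7 − 126.5 = -1.8
x=40: ŷ = 4 + 3.5·40 = 144; r = 138.6 − 144 = -5.4
x=45: ŷ = 4 + 3.5·45 = 161.5; r = 163.3 − 161.5 = 1.8
x=50: ŷ = 4 + 3.5·50 = 179; r = 180.8 − 179 = 1.8
Largest |r| is 5.4 at x = 40, residual -5.4.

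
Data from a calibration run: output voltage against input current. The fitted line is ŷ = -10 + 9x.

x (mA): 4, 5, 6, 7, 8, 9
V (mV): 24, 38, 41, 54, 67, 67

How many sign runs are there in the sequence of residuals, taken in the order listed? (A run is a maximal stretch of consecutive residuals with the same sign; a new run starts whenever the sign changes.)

5 runs

x=4: ŷ = -10 + 9·4 = 26; e = 24 − 26 = -2
x=5: ŷ = -10 + 9·5 = 35; e = 38 − 35 = 3
x=6: ŷ = -10 + 9·6 = 44; e = 41 − 44 = -3
x=7: ŷ = -10 + 9·7 = 53; e = 54 − 53 = 1
x=8: ŷ = -10 + 9·8 = 62; e = 67 − 62 = 5
x=9: ŷ = -10 + 9·9 = 71; e = 67 − 71 = -4
Signs: − + − + + −
Runs: −×1, +×1, −×1, +×2, −×1 → 5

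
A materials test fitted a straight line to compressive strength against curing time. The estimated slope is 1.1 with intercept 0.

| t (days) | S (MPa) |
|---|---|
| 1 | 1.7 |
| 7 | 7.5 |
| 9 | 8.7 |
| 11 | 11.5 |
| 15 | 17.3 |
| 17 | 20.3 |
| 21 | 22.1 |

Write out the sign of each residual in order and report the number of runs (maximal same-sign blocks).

4 runs

t=1: Ŝ = 1.1·1 = 1.1; e = 1.7 − 1.1 = 0.6
t=7: Ŝ = 1.1·7 = 7.7; e = 7.5 − 7.7 = -0.2
t=9: Ŝ = 1.1·9 = 9.9; e = 8.7 − 9.9 = -1.2
t=11: Ŝ = 1.1·11 = 12.1; e = 11.5 − 12.1 = -0.6
t=15: Ŝ = 1.1·15 = 16.5; e = 17.3 − 16.5 = 0.8
t=17: Ŝ = 1.1·17 = 18.7; e = 20.3 − 18.7 = 1.6
t=21: Ŝ = 1.1·21 = 23.1; e = 22.1 − 23.1 = -1
Signs: + − − − + + −
Runs: +×1, −×3, +×2, −×1 → 4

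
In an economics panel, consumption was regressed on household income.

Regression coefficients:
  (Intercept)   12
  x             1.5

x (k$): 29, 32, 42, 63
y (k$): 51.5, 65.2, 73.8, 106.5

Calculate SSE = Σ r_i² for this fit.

x=29: ŷ = 12 + 1.5·29 = 55.5; r = 51.5 − 55.5 = -4
x=32: ŷ = 12 + 1.5·32 = 60; r = 65.2 − 60 = 5.2
x=42: ŷ = 12 + 1.5·42 = 75; r = 73.8 − 75 = -1.2
x=63: ŷ = 12 + 1.5·63 = 106.5; r = 106.5 − 106.5 = 0
SSE = 16 + 27.04 + 1.44 + 0 = 44.48

SSE = 44.48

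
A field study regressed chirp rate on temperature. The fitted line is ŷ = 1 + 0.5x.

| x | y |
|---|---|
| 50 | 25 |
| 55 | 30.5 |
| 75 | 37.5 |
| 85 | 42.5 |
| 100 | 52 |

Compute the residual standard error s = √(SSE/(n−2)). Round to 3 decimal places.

s = 1.633

x=50: ŷ = 1 + 0.5·50 = 26; r = 25 − 26 = -1
x=55: ŷ = 1 + 0.5·55 = 28.5; r = 30.5 − 28.5 = 2
x=75: ŷ = 1 + 0.5·75 = 38.5; r = 37.5 − 38.5 = -1
x=85: ŷ = 1 + 0.5·85 = 43.5; r = 42.5 − 43.5 = -1
x=100: ŷ = 1 + 0.5·100 = 51; r = 52 − 51 = 1
SSE = 1 + 4 + 1 + 1 + 1 = 8
s = √(8/3) = √2.66667 ≈ 1.633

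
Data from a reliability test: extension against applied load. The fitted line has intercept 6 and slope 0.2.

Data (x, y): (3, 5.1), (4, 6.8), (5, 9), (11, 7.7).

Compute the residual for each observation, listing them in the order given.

x=3: ŷ = 6 + 0.2·3 = 6.6; e = 5.1 − 6.6 = -1.5
x=4: ŷ = 6 + 0.2·4 = 6.8; e = 6.8 − 6.8 = 0
x=5: ŷ = 6 + 0.2·5 = 7; e = 9 − 7 = 2
x=11: ŷ = 6 + 0.2·11 = 8.2; e = 7.7 − 8.2 = -0.5

-1.5, 0, 2, -0.5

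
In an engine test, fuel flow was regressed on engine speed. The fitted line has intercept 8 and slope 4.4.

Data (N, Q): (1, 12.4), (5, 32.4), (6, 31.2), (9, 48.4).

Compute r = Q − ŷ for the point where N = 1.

r = 0

ŷ = 8 + 4.4·1 = 12.4
r = 12.4 − 12.4 = 0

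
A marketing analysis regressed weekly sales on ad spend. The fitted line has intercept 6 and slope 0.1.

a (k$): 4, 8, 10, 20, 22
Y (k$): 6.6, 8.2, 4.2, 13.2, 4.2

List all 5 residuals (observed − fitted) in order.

a=4: ŷ = 6 + 0.1·4 = 6.4; e = 6.6 − 6.4 = 0.2
a=8: ŷ = 6 + 0.1·8 = 6.8; e = 8.2 − 6.8 = 1.4
a=10: ŷ = 6 + 0.1·10 = 7; e = 4.2 − 7 = -2.8
a=20: ŷ = 6 + 0.1·20 = 8; e = 13.2 − 8 = 5.2
a=22: ŷ = 6 + 0.1·22 = 8.2; e = 4.2 − 8.2 = -4

0.2, 1.4, -2.8, 5.2, -4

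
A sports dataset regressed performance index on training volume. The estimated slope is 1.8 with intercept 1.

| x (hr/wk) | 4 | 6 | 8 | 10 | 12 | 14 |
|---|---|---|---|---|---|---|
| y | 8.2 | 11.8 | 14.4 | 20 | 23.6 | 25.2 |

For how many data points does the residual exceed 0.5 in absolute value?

x=4: ŷ = 1 + 1.8·4 = 8.2; e = 8.2 − 8.2 = 0
x=6: ŷ = 1 + 1.8·6 = 11.8; e = 11.8 − 11.8 = 0
x=8: ŷ = 1 + 1.8·8 = 15.4; e = 14.4 − 15.4 = -1
x=10: ŷ = 1 + 1.8·10 = 19; e = 20 − 19 = 1
x=12: ŷ = 1 + 1.8·12 = 22.6; e = 23.6 − 22.6 = 1
x=14: ŷ = 1 + 1.8·14 = 26.2; e = 25.2 − 26.2 = -1
|e| > 0.5: x=8 (|e|=1), x=10 (|e|=1), x=12 (|e|=1), x=14 (|e|=1) → 4

4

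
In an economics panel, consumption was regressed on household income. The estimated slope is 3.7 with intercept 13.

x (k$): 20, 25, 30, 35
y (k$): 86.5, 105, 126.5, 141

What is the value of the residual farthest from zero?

e = 2.5

x=20: ŷ = 13 + 3.7·20 = 87; e = 86.5 − 87 = -0.5
x=25: ŷ = 13 + 3.7·25 = 105.5; e = 105 − 105.5 = -0.5
x=30: ŷ = 13 + 3.7·30 = 124; e = 126.5 − 124 = 2.5
x=35: ŷ = 13 + 3.7·35 = 142.5; e = 141 − 142.5 = -1.5
Largest |e| is 2.5 at x = 30, residual 2.5.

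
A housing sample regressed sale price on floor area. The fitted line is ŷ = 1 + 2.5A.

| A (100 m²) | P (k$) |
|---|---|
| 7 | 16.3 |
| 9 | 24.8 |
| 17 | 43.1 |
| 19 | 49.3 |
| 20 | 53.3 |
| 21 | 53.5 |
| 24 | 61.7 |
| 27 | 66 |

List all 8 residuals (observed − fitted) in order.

A=7: ŷ = 1 + 2.5·7 = 18.5; r = 16.3 − 18.5 = -2.2
A=9: ŷ = 1 + 2.5·9 = 23.5; r = 24.8 − 23.5 = 1.3
A=17: ŷ = 1 + 2.5·17 = 43.5; r = 43.1 − 43.5 = -0.4
A=19: ŷ = 1 + 2.5·19 = 48.5; r = 49.3 − 48.5 = 0.8
A=20: ŷ = 1 + 2.5·20 = 51; r = 53.3 − 51 = 2.3
A=21: ŷ = 1 + 2.5·21 = 53.5; r = 53.5 − 53.5 = 0
A=24: ŷ = 1 + 2.5·24 = 61; r = 61.7 − 61 = 0.7
A=27: ŷ = 1 + 2.5·27 = 68.5; r = 66 − 68.5 = -2.5

-2.2, 1.3, -0.4, 0.8, 2.3, 0, 0.7, -2.5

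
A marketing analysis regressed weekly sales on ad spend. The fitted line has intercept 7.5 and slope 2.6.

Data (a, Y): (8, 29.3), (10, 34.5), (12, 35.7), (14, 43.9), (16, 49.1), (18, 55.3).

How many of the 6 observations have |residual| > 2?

a=8: ŷ = 7.5 + 2.6·8 = 28.3; r = 29.3 − 28.3 = 1
a=10: ŷ = 7.5 + 2.6·10 = 33.5; r = 34.5 − 33.5 = 1
a=12: ŷ = 7.5 + 2.6·12 = 38.7; r = 35.7 − 38.7 = -3
a=14: ŷ = 7.5 + 2.6·14 = 43.9; r = 43.9 − 43.9 = 0
a=16: ŷ = 7.5 + 2.6·16 = 49.1; r = 49.1 − 49.1 = 0
a=18: ŷ = 7.5 + 2.6·18 = 54.3; r = 55.3 − 54.3 = 1
|r| > 2: a=12 (|r|=3) → 1

1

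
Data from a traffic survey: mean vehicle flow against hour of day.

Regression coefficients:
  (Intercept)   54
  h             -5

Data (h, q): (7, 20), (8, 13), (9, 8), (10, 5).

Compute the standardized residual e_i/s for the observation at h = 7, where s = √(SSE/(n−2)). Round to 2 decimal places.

0.71

h=7: q̂ = 54 − 5·7 = 19; e = 20 − 19 = 1
h=8: q̂ = 54 − 5·8 = 14; e = 13 − 14 = -1
h=9: q̂ = 54 − 5·9 = 9; e = 8 − 9 = -1
h=10: q̂ = 54 − 5·10 = 4; e = 5 − 4 = 1
SSE = 1 + 1 + 1 + 1 = 4
s = √(4/2) = 1.41421
e/s = 1 / 1.41421 = 0.71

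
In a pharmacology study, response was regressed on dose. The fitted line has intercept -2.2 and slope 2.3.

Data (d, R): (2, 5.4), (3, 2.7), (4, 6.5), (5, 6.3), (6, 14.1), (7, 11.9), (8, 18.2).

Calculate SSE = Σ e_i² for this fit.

d=2: ŷ = -2.2 + 2.3·2 = 2.4; e = 5.4 − 2.4 = 3
d=3: ŷ = -2.2 + 2.3·3 = 4.7; e = 2.7 − 4.7 = -2
d=4: ŷ = -2.2 + 2.3·4 = 7; e = 6.5 − 7 = -0.5
d=5: ŷ = -2.2 + 2.3·5 = 9.3; e = 6.3 − 9.3 = -3
d=6: ŷ = -2.2 + 2.3·6 = 11.6; e = 14.1 − 11.6 = 2.5
d=7: ŷ = -2.2 + 2.3·7 = 13.9; e = 11.9 − 13.9 = -2
d=8: ŷ = -2.2 + 2.3·8 = 16.2; e = 18.2 − 16.2 = 2
SSE = 9 + 4 + 0.25 + 9 + 6.25 + 4 + 4 = 36.5

SSE = 36.5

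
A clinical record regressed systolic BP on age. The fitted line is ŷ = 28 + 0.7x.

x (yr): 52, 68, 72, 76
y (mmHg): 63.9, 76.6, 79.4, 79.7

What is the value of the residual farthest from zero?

x=52: ŷ = 28 + 0.7·52 = 64.4; e = 63.9 − 64.4 = -0.5
x=68: ŷ = 28 + 0.7·68 = 75.6; e = 76.6 − 75.6 = 1
x=72: ŷ = 28 + 0.7·72 = 78.4; e = 79.4 − 78.4 = 1
x=76: ŷ = 28 + 0.7·76 = 81.2; e = 79.7 − 81.2 = -1.5
Largest |e| is 1.5 at x = 76, residual -1.5.

e = -1.5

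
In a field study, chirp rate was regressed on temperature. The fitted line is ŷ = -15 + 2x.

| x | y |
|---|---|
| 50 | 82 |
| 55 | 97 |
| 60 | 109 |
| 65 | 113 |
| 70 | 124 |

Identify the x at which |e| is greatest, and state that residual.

x=50: ŷ = -15 + 2·50 = 85; e = 82 − 85 = -3
x=55: ŷ = -15 + 2·55 = 95; e = 97 − 95 = 2
x=60: ŷ = -15 + 2·60 = 105; e = 109 − 105 = 4
x=65: ŷ = -15 + 2·65 = 115; e = 113 − 115 = -2
x=70: ŷ = -15 + 2·70 = 125; e = 124 − 125 = -1
Largest |e| is 4 at x = 60, residual 4.

x = 60, e = 4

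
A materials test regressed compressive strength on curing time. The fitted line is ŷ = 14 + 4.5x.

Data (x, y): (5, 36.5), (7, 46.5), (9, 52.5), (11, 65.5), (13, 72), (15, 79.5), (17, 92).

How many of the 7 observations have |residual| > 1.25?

4

x=5: ŷ = 14 + 4.5·5 = 36.5; r = 36.5 − 36.5 = 0
x=7: ŷ = 14 + 4.5·7 = 45.5; r = 46.5 − 45.5 = 1
x=9: ŷ = 14 + 4.5·9 = 54.5; r = 52.5 − 54.5 = -2
x=11: ŷ = 14 + 4.5·11 = 63.5; r = 65.5 − 63.5 = 2
x=13: ŷ = 14 + 4.5·13 = 72.5; r = 72 − 72.5 = -0.5
x=15: ŷ = 14 + 4.5·15 = 81.5; r = 79.5 − 81.5 = -2
x=17: ŷ = 14 + 4.5·17 = 90.5; r = 92 − 90.5 = 1.5
|r| > 1.25: x=9 (|r|=2), x=11 (|r|=2), x=15 (|r|=2), x=17 (|r|=1.5) → 4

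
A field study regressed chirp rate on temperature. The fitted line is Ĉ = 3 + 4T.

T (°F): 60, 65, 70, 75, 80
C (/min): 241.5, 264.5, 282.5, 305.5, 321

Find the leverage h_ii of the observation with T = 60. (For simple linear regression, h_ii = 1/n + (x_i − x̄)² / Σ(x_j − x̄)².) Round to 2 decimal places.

T̄ = (60 + 65 + 70 + 75 + 80)/5 = 70
Σ(T − T̄)² = 100 + 25 + 0 + 25 + 100 = 250
h = 1/5 + (-10)²/250 = 0.2 + 0.4 = 0.60

h = 0.60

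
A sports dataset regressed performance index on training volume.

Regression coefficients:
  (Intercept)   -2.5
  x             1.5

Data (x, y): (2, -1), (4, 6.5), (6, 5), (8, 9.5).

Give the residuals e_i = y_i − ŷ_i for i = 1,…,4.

-1.5, 3, -1.5, 0

x=2: ŷ = -2.5 + 1.5·2 = 0.5; e = -1 − 0.5 = -1.5
x=4: ŷ = -2.5 + 1.5·4 = 3.5; e = 6.5 − 3.5 = 3
x=6: ŷ = -2.5 + 1.5·6 = 6.5; e = 5 − 6.5 = -1.5
x=8: ŷ = -2.5 + 1.5·8 = 9.5; e = 9.5 − 9.5 = 0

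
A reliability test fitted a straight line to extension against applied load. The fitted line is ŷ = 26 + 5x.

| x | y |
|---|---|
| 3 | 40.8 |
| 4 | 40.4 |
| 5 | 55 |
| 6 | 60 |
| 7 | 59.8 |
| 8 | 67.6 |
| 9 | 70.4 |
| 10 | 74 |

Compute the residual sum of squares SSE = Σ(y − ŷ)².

x=3: ŷ = 26 + 5·3 = 41; r = 40.8 − 41 = -0.2
x=4: ŷ = 26 + 5·4 = 46; r = 40.4 − 46 = -5.6
x=5: ŷ = 26 + 5·5 = 51; r = 55 − 51 = 4
x=6: ŷ = 26 + 5·6 = 56; r = 60 − 56 = 4
x=7: ŷ = 26 + 5·7 = 61; r = 59.8 − 61 = -1.2
x=8: ŷ = 26 + 5·8 = 66; r = 67.6 − 66 = 1.6
x=9: ŷ = 26 + 5·9 = 71; r = 70.4 − 71 = -0.6
x=10: ŷ = 26 + 5·10 = 76; r = 74 − 76 = -2
SSE = 0.04 + 31.36 + 16 + 16 + 1.44 + 2.56 + 0.36 + 4 = 71.76

SSE = 71.76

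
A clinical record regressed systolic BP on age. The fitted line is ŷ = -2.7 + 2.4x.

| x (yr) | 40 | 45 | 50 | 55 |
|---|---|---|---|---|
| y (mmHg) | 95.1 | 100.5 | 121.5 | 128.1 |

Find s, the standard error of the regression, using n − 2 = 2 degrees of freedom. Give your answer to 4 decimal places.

s = 4.7624

x=40: ŷ = -2.7 + 2.4·40 = 93.3; r = 95.1 − 93.3 = 1.8
x=45: ŷ = -2.7 + 2.4·45 = 105.3; r = 100.5 − 105.3 = -4.8
x=50: ŷ = -2.7 + 2.4·50 = 117.3; r = 121.5 − 117.3 = 4.2
x=55: ŷ = -2.7 + 2.4·55 = 129.3; r = 128.1 − 129.3 = -1.2
SSE = 3.24 + 23.04 + 17.64 + 1.44 = 45.36
s = √(45.36/2) = √22.68 ≈ 4.7624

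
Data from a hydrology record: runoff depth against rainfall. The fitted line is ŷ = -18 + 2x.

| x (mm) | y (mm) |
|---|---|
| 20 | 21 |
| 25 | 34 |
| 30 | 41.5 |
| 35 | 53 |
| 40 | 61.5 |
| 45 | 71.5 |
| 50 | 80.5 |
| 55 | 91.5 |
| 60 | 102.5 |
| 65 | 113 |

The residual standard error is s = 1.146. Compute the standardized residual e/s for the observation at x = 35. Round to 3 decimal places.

ŷ = -18 + 2·35 = 52
e = 53 − 52 = 1
e/s = 1 / 1.146 = 0.873

0.873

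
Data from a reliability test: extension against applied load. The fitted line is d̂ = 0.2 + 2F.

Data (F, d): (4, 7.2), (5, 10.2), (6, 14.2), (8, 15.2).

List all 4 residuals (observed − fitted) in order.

F=4: d̂ = 0.2 + 2·4 = 8.2; r = 7.2 − 8.2 = -1
F=5: d̂ = 0.2 + 2·5 = 10.2; r = 10.2 − 10.2 = 0
F=6: d̂ = 0.2 + 2·6 = 12.2; r = 14.2 − 12.2 = 2
F=8: d̂ = 0.2 + 2·8 = 16.2; r = 15.2 − 16.2 = -1

-1, 0, 2, -1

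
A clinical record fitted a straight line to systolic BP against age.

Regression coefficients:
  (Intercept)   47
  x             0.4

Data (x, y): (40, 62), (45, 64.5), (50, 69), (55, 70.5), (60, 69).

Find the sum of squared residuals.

x=40: ŷ = 47 + 0.4·40 = 63; e = 62 − 63 = -1
x=45: ŷ = 47 + 0.4·45 = 65; e = 64.5 − 65 = -0.5
x=50: ŷ = 47 + 0.4·50 = 67; e = 69 − 67 = 2
x=55: ŷ = 47 + 0.4·55 = 69; e = 70.5 − 69 = 1.5
x=60: ŷ = 47 + 0.4·60 = 71; e = 69 − 71 = -2
SSE = 1 + 0.25 + 4 + 2.25 + 4 = 11.5

SSE = 11.5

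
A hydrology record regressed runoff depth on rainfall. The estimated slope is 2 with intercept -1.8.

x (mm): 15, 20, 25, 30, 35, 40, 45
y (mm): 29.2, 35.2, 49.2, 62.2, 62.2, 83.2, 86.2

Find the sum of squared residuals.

SSE = 92

x=15: ŷ = -1.8 + 2·15 = 28.2; r = 29.2 − 28.2 = 1
x=20: ŷ = -1.8 + 2·20 = 38.2; r = 35.2 − 38.2 = -3
x=25: ŷ = -1.8 + 2·25 = 48.2; r = 49.2 − 48.2 = 1
x=30: ŷ = -1.8 + 2·30 = 58.2; r = 62.2 − 58.2 = 4
x=35: ŷ = -1.8 + 2·35 = 68.2; r = 62.2 − 68.2 = -6
x=40: ŷ = -1.8 + 2·40 = 78.2; r = 83.2 − 78.2 = 5
x=45: ŷ = -1.8 + 2·45 = 88.2; r = 86.2 − 88.2 = -2
SSE = 1 + 9 + 1 + 16 + 36 + 25 + 4 = 92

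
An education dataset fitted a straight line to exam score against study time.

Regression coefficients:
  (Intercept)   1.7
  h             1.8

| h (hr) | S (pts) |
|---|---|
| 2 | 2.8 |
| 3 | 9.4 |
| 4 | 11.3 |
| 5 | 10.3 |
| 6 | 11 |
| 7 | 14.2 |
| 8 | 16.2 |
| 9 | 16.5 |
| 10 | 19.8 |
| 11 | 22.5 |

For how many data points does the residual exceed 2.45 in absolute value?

1

h=2: Ŝ = 1.7 + 1.8·2 = 5.3; e = 2.8 − 5.3 = -2.5
h=3: Ŝ = 1.7 + 1.8·3 = 7.1; e = 9.4 − 7.1 = 2.3
h=4: Ŝ = 1.7 + 1.8·4 = 8.9; e = 11.3 − 8.9 = 2.4
h=5: Ŝ = 1.7 + 1.8·5 = 10.7; e = 10.3 − 10.7 = -0.4
h=6: Ŝ = 1.7 + 1.8·6 = 12.5; e = 11 − 12.5 = -1.5
h=7: Ŝ = 1.7 + 1.8·7 = 14.3; e = 14.2 − 14.3 = -0.1
h=8: Ŝ = 1.7 + 1.8·8 = 16.1; e = 16.2 − 16.1 = 0.1
h=9: Ŝ = 1.7 + 1.8·9 = 17.9; e = 16.5 − 17.9 = -1.4
h=10: Ŝ = 1.7 + 1.8·10 = 19.7; e = 19.8 − 19.7 = 0.1
h=11: Ŝ = 1.7 + 1.8·11 = 21.5; e = 22.5 − 21.5 = 1
|e| > 2.45: h=2 (|e|=2.5) → 1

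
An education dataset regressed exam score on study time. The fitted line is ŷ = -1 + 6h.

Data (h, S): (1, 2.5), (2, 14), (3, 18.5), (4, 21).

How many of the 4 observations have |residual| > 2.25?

h=1: ŷ = -1 + 6·1 = 5; e = 2.5 − 5 = -2.5
h=2: ŷ = -1 + 6·2 = 11; e = 14 − 11 = 3
h=3: ŷ = -1 + 6·3 = 17; e = 18.5 − 17 = 1.5
h=4: ŷ = -1 + 6·4 = 23; e = 21 − 23 = -2
|e| > 2.25: h=1 (|e|=2.5), h=2 (|e|=3) → 2

2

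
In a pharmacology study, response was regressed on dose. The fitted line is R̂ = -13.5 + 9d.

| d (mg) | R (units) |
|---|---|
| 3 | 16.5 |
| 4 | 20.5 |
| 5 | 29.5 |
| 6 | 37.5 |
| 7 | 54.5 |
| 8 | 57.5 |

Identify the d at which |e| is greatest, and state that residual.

d=3: R̂ = -13.5 + 9·3 = 13.5; e = 16.5 − 13.5 = 3
d=4: R̂ = -13.5 + 9·4 = 22.5; e = 20.5 − 22.5 = -2
d=5: R̂ = -13.5 + 9·5 = 31.5; e = 29.5 − 31.5 = -2
d=6: R̂ = -13.5 + 9·6 = 40.5; e = 37.5 − 40.5 = -3
d=7: R̂ = -13.5 + 9·7 = 49.5; e = 54.5 − 49.5 = 5
d=8: R̂ = -13.5 + 9·8 = 58.5; e = 57.5 − 58.5 = -1
Largest |e| is 5 at d = 7, residual 5.

d = 7, e = 5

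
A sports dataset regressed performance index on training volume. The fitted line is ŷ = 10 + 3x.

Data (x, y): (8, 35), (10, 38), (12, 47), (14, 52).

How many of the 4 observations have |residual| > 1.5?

x=8: ŷ = 10 + 3·8 = 34; r = 35 − 34 = 1
x=10: ŷ = 10 + 3·10 = 40; r = 38 − 40 = -2
x=12: ŷ = 10 + 3·12 = 46; r = 47 − 46 = 1
x=14: ŷ = 10 + 3·14 = 52; r = 52 − 52 = 0
|r| > 1.5: x=10 (|r|=2) → 1

1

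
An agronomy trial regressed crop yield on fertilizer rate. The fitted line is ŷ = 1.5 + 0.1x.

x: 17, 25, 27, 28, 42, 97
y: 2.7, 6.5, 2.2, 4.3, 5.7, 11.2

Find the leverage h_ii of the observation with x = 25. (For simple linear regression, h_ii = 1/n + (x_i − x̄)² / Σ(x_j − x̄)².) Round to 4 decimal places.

x̄ = (17 + 25 + 27 + 28 + 42 + 97)/6 = 39.3333
Σ(x − x̄)² = 498.778 + 205.444 + 152.111 + 128.444 + 7.11111 + 3325.44 = 4317.33
h = 1/6 + (-14.3333)²/4317.33 = 0.166667 + 0.047586 = 0.2143

h = 0.2143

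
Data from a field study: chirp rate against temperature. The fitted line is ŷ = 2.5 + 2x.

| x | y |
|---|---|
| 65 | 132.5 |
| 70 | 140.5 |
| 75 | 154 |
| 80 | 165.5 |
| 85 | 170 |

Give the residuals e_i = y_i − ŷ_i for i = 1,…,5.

x=65: ŷ = 2.5 + 2·65 = 132.5; e = 132.5 − 132.5 = 0
x=70: ŷ = 2.5 + 2·70 = 142.5; e = 140.5 − 142.5 = -2
x=75: ŷ = 2.5 + 2·75 = 152.5; e = 154 − 152.5 = 1.5
x=80: ŷ = 2.5 + 2·80 = 162.5; e = 165.5 − 162.5 = 3
x=85: ŷ = 2.5 + 2·85 = 172.5; e = 170 − 172.5 = -2.5

0, -2, 1.5, 3, -2.5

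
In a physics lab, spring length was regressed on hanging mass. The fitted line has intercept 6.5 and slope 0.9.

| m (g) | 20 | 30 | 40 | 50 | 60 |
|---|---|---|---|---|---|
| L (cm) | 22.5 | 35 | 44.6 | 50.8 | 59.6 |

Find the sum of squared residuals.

SSE = 11.96

m=20: L̂ = 6.5 + 0.9·20 = 24.5; e = 22.5 − 24.5 = -2
m=30: L̂ = 6.5 + 0.9·30 = 33.5; e = 35 − 33.5 = 1.5
m=40: L̂ = 6.5 + 0.9·40 = 42.5; e = 44.6 − 42.5 = 2.1
m=50: L̂ = 6.5 + 0.9·50 = 51.5; e = 50.8 − 51.5 = -0.7
m=60: L̂ = 6.5 + 0.9·60 = 60.5; e = 59.6 − 60.5 = -0.9
SSE = 4 + 2.25 + 4.41 + 0.49 + 0.81 = 11.96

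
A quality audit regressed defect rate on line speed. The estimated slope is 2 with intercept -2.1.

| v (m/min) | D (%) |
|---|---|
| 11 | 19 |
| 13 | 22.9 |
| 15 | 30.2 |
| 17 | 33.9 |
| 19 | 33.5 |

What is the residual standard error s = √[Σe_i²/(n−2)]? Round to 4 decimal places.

v=11: ŷ = -2.1 + 2·11 = 19.9; e = 19 − 19.9 = -0.9
v=13: ŷ = -2.1 + 2·13 = 23.9; e = 22.9 − 23.9 = -1
v=15: ŷ = -2.1 + 2·15 = 27.9; e = 30.2 − 27.9 = 2.3
v=17: ŷ = -2.1 + 2·17 = 31.9; e = 33.9 − 31.9 = 2
v=19: ŷ = -2.1 + 2·19 = 35.9; e = 33.5 − 35.9 = -2.4
SSE = 0.81 + 1 + 5.29 + 4 + 5.76 = 16.86
s = √(16.86/3) = √5.62 ≈ 2.3707

s = 2.3707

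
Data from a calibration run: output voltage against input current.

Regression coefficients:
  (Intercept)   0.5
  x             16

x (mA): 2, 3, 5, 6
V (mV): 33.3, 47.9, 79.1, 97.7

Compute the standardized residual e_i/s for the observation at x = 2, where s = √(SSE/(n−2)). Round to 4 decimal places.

0.5394

x=2: V̂ = 0.5 + 16·2 = 32.5; e = 33.3 − 32.5 = 0.8
x=3: V̂ = 0.5 + 16·3 = 48.5; e = 47.9 − 48.5 = -0.6
x=5: V̂ = 0.5 + 16·5 = 80.5; e = 79.1 − 80.5 = -1.4
x=6: V̂ = 0.5 + 16·6 = 96.5; e = 97.7 − 96.5 = 1.2
SSE = 0.64 + 0.36 + 1.96 + 1.44 = 4.4
s = √(4.4/2) = 1.48324
e/s = 0.8 / 1.48324 = 0.5394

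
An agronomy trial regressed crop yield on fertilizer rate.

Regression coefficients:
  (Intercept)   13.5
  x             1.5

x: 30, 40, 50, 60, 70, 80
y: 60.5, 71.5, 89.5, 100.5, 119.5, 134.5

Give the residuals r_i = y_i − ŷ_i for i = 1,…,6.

x=30: ŷ = 13.5 + 1.5·30 = 58.5; r = 60.5 − 58.5 = 2
x=40: ŷ = 13.5 + 1.5·40 = 73.5; r = 71.5 − 73.5 = -2
x=50: ŷ = 13.5 + 1.5·50 = 88.5; r = 89.5 − 88.5 = 1
x=60: ŷ = 13.5 + 1.5·60 = 103.5; r = 100.5 − 103.5 = -3
x=70: ŷ = 13.5 + 1.5·70 = 118.5; r = 119.5 − 118.5 = 1
x=80: ŷ = 13.5 + 1.5·80 = 133.5; r = 134.5 − 133.5 = 1

2, -2, 1, -3, 1, 1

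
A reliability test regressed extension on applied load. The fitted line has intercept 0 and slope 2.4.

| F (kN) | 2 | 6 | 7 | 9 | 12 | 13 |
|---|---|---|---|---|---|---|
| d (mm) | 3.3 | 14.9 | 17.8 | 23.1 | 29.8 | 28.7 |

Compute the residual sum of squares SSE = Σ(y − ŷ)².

SSE = 13

F=2: ŷ = 2.4·2 = 4.8; r = 3.3 − 4.8 = -1.5
F=6: ŷ = 2.4·6 = 14.4; r = 14.9 − 14.4 = 0.5
F=7: ŷ = 2.4·7 = 16.8; r = 17.8 − 16.8 = 1
F=9: ŷ = 2.4·9 = 21.6; r = 23.1 − 21.6 = 1.5
F=12: ŷ = 2.4·12 = 28.8; r = 29.8 − 28.8 = 1
F=13: ŷ = 2.4·13 = 31.2; r = 28.7 − 31.2 = -2.5
SSE = 2.25 + 0.25 + 1 + 2.25 + 1 + 6.25 = 13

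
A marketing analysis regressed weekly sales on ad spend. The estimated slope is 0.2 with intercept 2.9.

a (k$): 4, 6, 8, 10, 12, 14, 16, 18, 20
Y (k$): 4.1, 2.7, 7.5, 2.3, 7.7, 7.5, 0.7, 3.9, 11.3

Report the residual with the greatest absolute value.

r = -5.4

a=4: Ŷ = 2.9 + 0.2·4 = 3.7; r = 4.1 − 3.7 = 0.4
a=6: Ŷ = 2.9 + 0.2·6 = 4.1; r = 2.7 − 4.1 = -1.4
a=8: Ŷ = 2.9 + 0.2·8 = 4.5; r = 7.5 − 4.5 = 3
a=10: Ŷ = 2.9 + 0.2·10 = 4.9; r = 2.3 − 4.9 = -2.6
a=12: Ŷ = 2.9 + 0.2·12 = 5.3; r = 7.7 − 5.3 = 2.4
a=14: Ŷ = 2.9 + 0.2·14 = 5.7; r = 7.5 − 5.7 = 1.8
a=16: Ŷ = 2.9 + 0.2·16 = 6.1; r = 0.7 − 6.1 = -5.4
a=18: Ŷ = 2.9 + 0.2·18 = 6.5; r = 3.9 − 6.5 = -2.6
a=20: Ŷ = 2.9 + 0.2·20 = 6.9; r = 11.3 − 6.9 = 4.4
Largest |r| is 5.4 at a = 16, residual -5.4.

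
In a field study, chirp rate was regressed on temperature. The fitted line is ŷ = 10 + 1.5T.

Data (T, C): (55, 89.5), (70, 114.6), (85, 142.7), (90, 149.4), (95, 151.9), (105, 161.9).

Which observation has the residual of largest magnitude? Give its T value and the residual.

T = 105, e = -5.6

T=55: ŷ = 10 + 1.5·55 = 92.5; e = 89.5 − 92.5 = -3
T=70: ŷ = 10 + 1.5·70 = 115; e = 114.6 − 115 = -0.4
T=85: ŷ = 10 + 1.5·85 = 137.5; e = 142.7 − 137.5 = 5.2
T=90: ŷ = 10 + 1.5·90 = 145; e = 149.4 − 145 = 4.4
T=95: ŷ = 10 + 1.5·95 = 152.5; e = 151.9 − 152.5 = -0.6
T=105: ŷ = 10 + 1.5·105 = 167.5; e = 161.9 − 167.5 = -5.6
Largest |e| is 5.6 at T = 105, residual -5.6.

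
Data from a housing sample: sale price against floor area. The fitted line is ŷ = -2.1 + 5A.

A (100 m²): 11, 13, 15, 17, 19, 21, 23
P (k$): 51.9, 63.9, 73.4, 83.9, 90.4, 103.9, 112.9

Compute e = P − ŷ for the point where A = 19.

ŷ = -2.1 + 5·19 = 92.9
e = 90.4 − 92.9 = -2.5

e = -2.5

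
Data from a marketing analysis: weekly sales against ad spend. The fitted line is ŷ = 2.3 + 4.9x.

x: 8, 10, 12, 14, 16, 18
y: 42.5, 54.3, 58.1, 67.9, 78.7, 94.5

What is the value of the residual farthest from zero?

r = 4

x=8: ŷ = 2.3 + 4.9·8 = 41.5; r = 42.5 − 41.5 = 1
x=10: ŷ = 2.3 + 4.9·10 = 51.3; r = 54.3 − 51.3 = 3
x=12: ŷ = 2.3 + 4.9·12 = 61.1; r = 58.1 − 61.1 = -3
x=14: ŷ = 2.3 + 4.9·14 = 70.9; r = 67.9 − 70.9 = -3
x=16: ŷ = 2.3 + 4.9·16 = 80.7; r = 78.7 − 80.7 = -2
x=18: ŷ = 2.3 + 4.9·18 = 90.5; r = 94.5 − 90.5 = 4
Largest |r| is 4 at x = 18, residual 4.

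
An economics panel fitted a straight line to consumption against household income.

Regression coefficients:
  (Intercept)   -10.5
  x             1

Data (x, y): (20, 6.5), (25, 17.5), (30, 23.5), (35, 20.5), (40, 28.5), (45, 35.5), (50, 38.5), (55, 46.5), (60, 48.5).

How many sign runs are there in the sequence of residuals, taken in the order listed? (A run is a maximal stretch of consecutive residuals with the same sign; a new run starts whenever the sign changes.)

x=20: ŷ = -10.5 + 20 = 9.5; e = 6.5 − 9.5 = -3
x=25: ŷ = -10.5 + 25 = 14.5; e = 17.5 − 14.5 = 3
x=30: ŷ = -10.5 + 30 = 19.5; e = 23.5 − 19.5 = 4
x=35: ŷ = -10.5 + 35 = 24.5; e = 20.5 − 24.5 = -4
x=40: ŷ = -10.5 + 40 = 29.5; e = 28.5 − 29.5 = -1
x=45: ŷ = -10.5 + 45 = 34.5; e = 35.5 − 34.5 = 1
x=50: ŷ = -10.5 + 50 = 39.5; e = 38.5 − 39.5 = -1
x=55: ŷ = -10.5 + 55 = 44.5; e = 46.5 − 44.5 = 2
x=60: ŷ = -10.5 + 60 = 49.5; e = 48.5 − 49.5 = -1
Signs: − + + − − + − + −
Runs: −×1, +×2, −×2, +×1, −×1, +×1, −×1 → 7

7 runs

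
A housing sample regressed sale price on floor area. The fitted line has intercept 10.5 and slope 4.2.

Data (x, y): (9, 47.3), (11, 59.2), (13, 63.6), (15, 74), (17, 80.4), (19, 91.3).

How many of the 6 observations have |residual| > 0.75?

5

x=9: ŷ = 10.5 + 4.2·9 = 48.3; r = 47.3 − 48.3 = -1
x=11: ŷ = 10.5 + 4.2·11 = 56.7; r = 59.2 − 56.7 = 2.5
x=13: ŷ = 10.5 + 4.2·13 = 65.1; r = 63.6 − 65.1 = -1.5
x=15: ŷ = 10.5 + 4.2·15 = 73.5; r = 74 − 73.5 = 0.5
x=17: ŷ = 10.5 + 4.2·17 = 81.9; r = 80.4 − 81.9 = -1.5
x=19: ŷ = 10.5 + 4.2·19 = 90.3; r = 91.3 − 90.3 = 1
|r| > 0.75: x=9 (|r|=1), x=11 (|r|=2.5), x=13 (|r|=1.5), x=17 (|r|=1.5), x=19 (|r|=1) → 5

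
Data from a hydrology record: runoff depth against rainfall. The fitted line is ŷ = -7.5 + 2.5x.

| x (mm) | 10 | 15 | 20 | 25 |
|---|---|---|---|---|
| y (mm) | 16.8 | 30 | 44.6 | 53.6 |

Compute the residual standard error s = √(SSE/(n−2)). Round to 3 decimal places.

x=10: ŷ = -7.5 + 2.5·10 = 17.5; r = 16.8 − 17.5 = -0.7
x=15: ŷ = -7.5 + 2.5·15 = 30; r = 30 − 30 = 0
x=20: ŷ = -7.5 + 2.5·20 = 42.5; r = 44.6 − 42.5 = 2.1
x=25: ŷ = -7.5 + 2.5·25 = 55; r = 53.6 − 55 = -1.4
SSE = 0.49 + 0 + 4.41 + 1.96 = 6.86
s = √(6.86/2) = √3.43 ≈ 1.852

s = 1.852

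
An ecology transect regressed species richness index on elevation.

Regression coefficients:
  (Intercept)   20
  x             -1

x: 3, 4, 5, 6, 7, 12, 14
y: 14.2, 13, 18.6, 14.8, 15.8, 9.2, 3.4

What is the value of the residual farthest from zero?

r = 3.6

x=3: ŷ = 20 − 3 = 17; r = 14.2 − 17 = -2.8
x=4: ŷ = 20 − 4 = 16; r = 13 − 16 = -3
x=5: ŷ = 20 − 5 = 15; r = 18.6 − 15 = 3.6
x=6: ŷ = 20 − 6 = 14; r = 14.8 − 14 = 0.8
x=7: ŷ = 20 − 7 = 13; r = 15.8 − 13 = 2.8
x=12: ŷ = 20 − 12 = 8; r = 9.2 − 8 = 1.2
x=14: ŷ = 20 − 14 = 6; r = 3.4 − 6 = -2.6
Largest |r| is 3.6 at x = 5, residual 3.6.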